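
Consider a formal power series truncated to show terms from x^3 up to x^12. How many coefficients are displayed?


From x^3 to x^12 inclusive, the count is 12 - 3 + 1 = 10.

10


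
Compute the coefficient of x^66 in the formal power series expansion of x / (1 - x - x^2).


Let f(x) = sum_{k>=0} a_k x^k. Multiplying f(x) * (1 - x - x^2) = x and matching coefficients gives a_0 = 0, a_1 = 1, and a_k = a_{k-1} + a_{k-2} for k >= 2. These are the Fibonacci numbers F_k.
Iterating from F_0 = 0, F_1 = 1:
F_0=0, F_1=1, F_2=1, F_3=2, F_4=3, F_5=5, F_6=8, F_7=13, F_8=21, F_9=34, ...
F_66 = 27777890035288.

27777890035288


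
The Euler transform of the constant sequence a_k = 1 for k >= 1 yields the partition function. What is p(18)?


The Euler transform converts the sequence a_k = 1 into the number of integer partitions.
Using the recurrence or dynamic programming:
p(18) = 385

385


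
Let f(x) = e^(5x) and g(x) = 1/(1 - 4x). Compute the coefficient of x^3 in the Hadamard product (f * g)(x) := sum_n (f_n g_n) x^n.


Expanding: f_k = 5^k/k! (from e^(5x)) and g_k = 4^k (from 1/(1 - 4x)). So the Hadamard coefficient (f * g)_k = 5^k 4^k / k! = (20)^k / k!.
For k = 3: 20^3/3! = 8000/6 = 4000/3.

4000/3


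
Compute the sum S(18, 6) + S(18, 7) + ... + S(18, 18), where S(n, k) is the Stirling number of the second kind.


By definition, S(n, k) counts partitions of an n-set into exactly k nonempty blocks.
Computing row n = 18 for k = 6..18:
S(18, k): 110687251039, 197462483400, 189036065010, 106175395755, 37112163803, 8391004908, 1256328866, 125854638, 8408778, 367200, 9996, 153, 1
Sum = 650255333547.

650255333547


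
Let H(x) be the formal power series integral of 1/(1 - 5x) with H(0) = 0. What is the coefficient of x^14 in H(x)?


1/(1 - 5x) = sum_{k>=0} 5^k x^k. Integrating termwise with H(0) = 0:
H(x) = sum_{k>=0} 5^k x^(k+1) / (k+1) = sum_{m>=1} 5^(m-1) x^m / m.
For m = 14: 5^13/14 = 1220703125/14 = 1220703125/14.

1220703125/14


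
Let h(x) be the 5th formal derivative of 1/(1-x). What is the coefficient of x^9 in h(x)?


Differentiating 5 times: d^5/dx^5 [1/(1-x)] = 5!/(1-x)^6.
The expansion 1/(1-x)^6 = sum_{k>=0} C(k+5, 5) x^k, so the coefficient of x^n in 5!/(1-x)^6 is 5! * C(n+5, 5).
For n = 9: 120 * C(14, 5) = 120 * 2002 = 240240

240240


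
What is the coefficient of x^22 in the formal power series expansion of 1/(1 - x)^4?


The negative binomial / multiset identity is
1/(1 - x)^r = sum_{k>=0} C(k + r - 1, r - 1) x^k.
Here r = 4 and k = 22, so the coefficient is
C(22 + 3, 3) = C(25, 3)
= 2300

2300


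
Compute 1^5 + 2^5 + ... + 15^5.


This power sum has a closed form given by Faulhaber's formula
sum_{k=1}^{m} k^p = (1 / (p + 1)) * sum_{j=0}^{p} C(p + 1, j) B_j m^(p + 1 - j),
but for small m direct computation is fastest:
1 + 32 + 243 + 1024 + 3125 + 7776 + 16807 + 32768 + 59049 + 100000 + 161051 + 248832 + 371293 + 537824 + 759375 = 2299200.

2299200


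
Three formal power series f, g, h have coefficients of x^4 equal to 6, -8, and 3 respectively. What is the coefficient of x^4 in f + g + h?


Series addition is componentwise:
6 + -8 + 3
= 1

1


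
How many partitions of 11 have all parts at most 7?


Using the generating function (1-x)^(-1)(1-x^2)^(-1)...(1-x^7)^(-1),
the coefficient of x^11 counts these restricted partitions.
Result = 49

49


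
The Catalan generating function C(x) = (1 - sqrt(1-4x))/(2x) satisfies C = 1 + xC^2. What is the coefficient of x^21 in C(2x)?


Substituting x -> 2x scales the n-th coefficient by 2^n, so [x^21] C(2x) = 2^21 * C_21.
C_21 = C(2*21, 21)/(22) = 538257874440/22 = 24466267020.
So 2^21 * 24466267020 = 2097152 * 24466267020 = 51309480813527040.

51309480813527040


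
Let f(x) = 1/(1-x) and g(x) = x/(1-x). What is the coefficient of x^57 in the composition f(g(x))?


First simplify the composition: f(g(x)) = 1/(1 - x/(1-x)) = (1-x)/((1-x) - x) = (1-x)/(1-2x).
Now extract the coefficient. Write (1-x)/(1-2x) = 1/(1-2x) - x/(1-2x).
The coefficient of x^n in 1/(1-2x) is 2^n, and in x/(1-2x) is 2^(n-1) (for n >= 1).
So the coefficient of x^57 is 2^57 - 2^56 = 144115188075855872 - 72057594037927936 = 72057594037927936.

72057594037927936


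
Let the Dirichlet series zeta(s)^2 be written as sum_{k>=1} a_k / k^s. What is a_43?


The Dirichlet convolution of the constant function 1 with itself gives (1 * 1)(k) = sum_{d | k} 1 = d(k), the number of positive divisors of k.
Since zeta(s) = sum_{k>=1} 1/k^s, we have zeta(s)^2 = sum_{k>=1} d(k)/k^s, so a_k = d(k).
For k = 43: the divisors are 1, 43.
Count = 2.

2


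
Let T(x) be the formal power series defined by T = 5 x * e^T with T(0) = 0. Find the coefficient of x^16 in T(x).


Apply the Lagrange inversion formula: if T = 5 x * phi(T) with phi(t) = e^t, then
[x^n] T = 5^n * (1/n) [t^(n-1)] phi(t)^n = 5^n * (1/n) [t^(n-1)] e^(n t) = 5^n * (1/n) * n^(n-1) / (n-1)! = 5^n * n^(n-1) / n!.
When c = 1 this is the Cayley count of rooted labeled trees on n vertices, divided by n!.
For n = 16: 5^16 * 16^15 / 16! = 152587890625 * 1152921504606846976/20922789888000 = 42949672960000000000000/5108103.

42949672960000000000000/5108103


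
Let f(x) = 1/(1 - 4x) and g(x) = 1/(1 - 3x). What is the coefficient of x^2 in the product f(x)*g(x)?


The coefficient of x^n in f*g is the Cauchy product: sum_{k=0}^{n} a^k * b^(n-k).
With a=4, b=3, n=2:
sum_{k=0}^{2} 4^k * 3^(2-k)
= 37

37


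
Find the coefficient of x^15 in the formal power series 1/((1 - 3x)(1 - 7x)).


By partial fractions or Cauchy convolution:
The coefficient equals sum_{k=0}^{15} 3^k * 7^(15-k).
= 8308221880720

8308221880720


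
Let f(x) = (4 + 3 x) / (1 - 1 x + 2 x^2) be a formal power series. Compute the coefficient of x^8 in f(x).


Write f(x) = sum_{k>=0} a_k x^k. Multiplying both sides by 1 - 1 x + 2 x^2 gives
(1 - 1 x + 2 x^2) sum_{k>=0} a_k x^k = 4 + 3 x.
Matching coefficients:
 x^0: a_0 = 4
 x^1: a_1 - 1 a_0 = 3  =>  a_1 = 1*4 + 3 = 7
 x^k (k >= 2): a_k = 1 a_{k-1} - 2 a_{k-2}.
Iterating: a_2 = -1, a_3 = -15, a_4 = -13, a_5 = 17, a_6 = 43, a_7 = 9, a_8 = -77.
So the coefficient of x^8 is -77.

-77


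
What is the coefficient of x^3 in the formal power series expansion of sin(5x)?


The Maclaurin series is sin(t) = sum_{k>=0} (-1)^k t^(2k+1) / (2k+1)!, so substituting t = 5x, only odd powers of x are nonzero, with coefficient of x^(2k+1) equal to (-1)^k 5^(2k+1) / (2k+1)!.
Write 3 = 2*1 + 1, giving the coefficient (-1)^1 * 5^3 / 3! = -125/6 = -125/6.

-125/6


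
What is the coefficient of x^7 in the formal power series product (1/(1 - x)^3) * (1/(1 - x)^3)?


Combine the factors: (1/(1 - x)^3) * (1/(1 - x)^3) = 1/(1 - x)^6.
Then use 1/(1 - x)^r = sum_{k>=0} C(k + r - 1, r - 1) x^k with r = 6 and k = 7:
C(12, 5) = 792.

792


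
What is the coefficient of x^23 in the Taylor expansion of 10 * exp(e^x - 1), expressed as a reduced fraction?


exp(e^x - 1) = sum_{k>=0} Bell_k x^k / k!, where Bell_k is the k-th Bell number.
So the coefficient of x^23 is 10 * Bell_23 / 23!.
Computing: Bell_23 = 44152005855084346 and 23! = 25852016738884976640000, giving
10 * 44152005855084346/25852016738884976640000 = 22076002927542173/1292600836944248832000.

22076002927542173/1292600836944248832000


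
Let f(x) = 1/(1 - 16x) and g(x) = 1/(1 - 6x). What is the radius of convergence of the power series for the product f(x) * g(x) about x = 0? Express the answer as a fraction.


The radius of 1/(1 - 16x) is 1/16 (nearest singularity at x = 1/16), and the radius of 1/(1 - 6x) is 1/6.
The product f(x)*g(x) = 1/((1 - 16x)(1 - 6x)) has singularities at both 1/16 and 1/6, so its radius of convergence is the distance to the nearest one:
min(1/16, 1/6) = 1/16.

1/16


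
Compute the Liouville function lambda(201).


The Liouville function is lambda(k) = (-1)^Omega(k), where Omega(k) counts the prime factors of k with multiplicity.
Factoring: 201 = 3 * 67, so Omega(201) = 2.
lambda(201) = (-1)^2 = 1.

1


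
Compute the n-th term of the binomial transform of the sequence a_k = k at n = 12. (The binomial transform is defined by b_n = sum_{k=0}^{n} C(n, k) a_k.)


With a_k = k, b_n = sum_{k=0}^{n} C(n, k) k. Using k * C(n, k) = n * C(n-1, k-1) gives b_n = n * sum_{k>=1} C(n-1, k-1) = n * 2^(n-1).
For n = 12: 12 * 2^11 = 12 * 2048 = 24576.

24576


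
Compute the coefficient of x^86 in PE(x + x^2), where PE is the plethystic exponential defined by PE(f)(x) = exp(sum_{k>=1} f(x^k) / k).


With f(x) = x + x^2, the exponent is sum_{k>=1} (x^k + x^(2k)) / k = -ln(1 - x) - ln(1 - x^2). Exponentiating:
PE(x + x^2) = 1 / ((1 - x)(1 - x^2)).
This is the generating function for partitions of n into parts of size 1 or 2. The number of 2's can be any j in 0..43, and the rest are 1's, so
[x^86] = floor(86/2) + 1 = 44.

44


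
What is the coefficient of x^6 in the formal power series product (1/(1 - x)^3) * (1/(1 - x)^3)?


Combine the factors: (1/(1 - x)^3) * (1/(1 - x)^3) = 1/(1 - x)^6.
Then use 1/(1 - x)^r = sum_{k>=0} C(k + r - 1, r - 1) x^k with r = 6 and k = 6:
C(11, 5) = 462.

462


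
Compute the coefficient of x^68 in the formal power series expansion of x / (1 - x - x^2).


Let f(x) = sum_{k>=0} a_k x^k. Multiplying f(x) * (1 - x - x^2) = x and matching coefficients gives a_0 = 0, a_1 = 1, and a_k = a_{k-1} + a_{k-2} for k >= 2. These are the Fibonacci numbers F_k.
Iterating from F_0 = 0, F_1 = 1:
F_0=0, F_1=1, F_2=1, F_3=2, F_4=3, F_5=5, F_6=8, F_7=13, F_8=21, F_9=34, ...
F_68 = 72723460248141.

72723460248141


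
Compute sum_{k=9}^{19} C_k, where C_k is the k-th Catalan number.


C_9 through C_19: 4862, 16796, 58786, 208012, 742900, 2674440, 9694845, 35357670, 129644790, 477638700, 1767263190
Sum = 4862 + 16796 + 58786 + 208012 + 742900 + 2674440 + 9694845 + 35357670 + 129644790 + 477638700 + 1767263190
= 2423304991

2423304991


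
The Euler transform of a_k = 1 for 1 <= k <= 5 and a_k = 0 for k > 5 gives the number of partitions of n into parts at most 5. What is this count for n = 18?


Partitions of 18 into parts at most 5:
Using generating function (1-x)^(-1)(1-x^2)^(-1)...(1-x^5)^(-1),
the coefficient of x^18 = 141

141


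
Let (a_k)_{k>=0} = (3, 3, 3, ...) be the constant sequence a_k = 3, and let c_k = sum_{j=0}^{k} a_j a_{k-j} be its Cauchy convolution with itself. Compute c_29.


Since a_j = 3 for all j >= 0, the convolution sum becomes
c_k = sum_{j=0}^{k} 3 * 3 = 9 * (k + 1).
Equivalently, the generating function of (a_k) is 3/(1 - x) and its square is 9/(1 - x)^2 = sum_{k>=0} 9(k + 1) x^k.
For k = 29: 9 * 30 = 270.

270


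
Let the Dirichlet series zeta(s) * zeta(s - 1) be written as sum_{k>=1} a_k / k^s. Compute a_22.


Convolution gives a_k = sum_{d | k} d * 1 = sum_{d | k} d = sigma(k), the sum of positive divisors of k.
For k = 22, the divisors are 1, 2, 11, 22, so
sigma(22) = 1 + 2 + 11 + 22 = 36.

36


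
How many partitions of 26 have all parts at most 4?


Using the generating function (1-x)^(-1)(1-x^2)^(-1)...(1-x^4)^(-1),
the coefficient of x^26 counts these restricted partitions.
Result = 206

206


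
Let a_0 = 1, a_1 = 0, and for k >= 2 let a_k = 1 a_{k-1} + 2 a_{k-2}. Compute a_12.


Iterating the recurrence forward:
a_0 = 1
a_1 = 0
a_2 = 1*0 + 2*1 = 2
a_3 = 1*2 + 2*0 = 2
a_4 = 1*2 + 2*2 = 6
a_5 = 1*6 + 2*2 = 10
a_6 = 1*10 + 2*6 = 22
a_7 = 1*22 + 2*10 = 42
a_8 = 1*42 + 2*22 = 86
a_9 = 1*86 + 2*42 = 170
a_10 = 1*170 + 2*86 = 342
a_11 = 1*342 + 2*170 = 682
a_12 = 1*682 + 2*342 = 1366
So a_12 = 1366.

1366


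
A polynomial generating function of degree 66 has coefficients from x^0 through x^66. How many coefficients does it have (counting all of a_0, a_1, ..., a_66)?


A polynomial of degree 66 takes the form a_0 + a_1 x + ... + a_66 x^66.
The number of coefficients is 66 + 1 = 67.

67


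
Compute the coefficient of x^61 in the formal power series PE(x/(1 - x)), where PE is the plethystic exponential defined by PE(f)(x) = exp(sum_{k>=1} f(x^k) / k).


For f(x) = x/(1 - x) we have
sum_{k>=1} f(x^k) / k = sum_{k>=1} (1/k) * x^k / (1 - x^k) = sum_{k, m >= 1} x^(k m) / k,
which after exponentiating simplifies to
PE(x/(1 - x)) = prod_{k>=1} 1 / (1 - x^k).
This is the generating function for the partition function p(n), so the coefficient of x^61 is p(61).
Computing p(61) by dynamic programming over parts 1, 2, ..., 61: p(61) = 1121505.

1121505


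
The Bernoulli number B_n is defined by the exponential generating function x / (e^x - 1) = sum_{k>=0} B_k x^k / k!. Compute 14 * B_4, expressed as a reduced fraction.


Bernoulli numbers can also be computed recursively via B_0 = 1 and sum_{j=0}^{m} C(m+1, j) B_j = 0 for m >= 1. Odd-index Bernoulli numbers vanish for k >= 3.
Computing B_4 = -1/30, so 14 * B_4 = 14 * -1/30 = -7/15.

-7/15


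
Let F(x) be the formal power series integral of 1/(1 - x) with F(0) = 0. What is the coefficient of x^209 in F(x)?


1/(1 - x) = sum_{k>=0} x^k. Integrating termwise and using F(0) = 0 gives
F(x) = sum_{k>=0} x^(k+1) / (k+1) = sum_{m>=1} x^m / m = -ln(1 - x).
So the coefficient of x^209 is 1/209 = 1/209.

1/209


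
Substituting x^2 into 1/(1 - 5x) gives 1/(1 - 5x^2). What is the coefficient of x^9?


Since 1/(1 - 5x^2) only has even powers of x,
the coefficient of x^9 (odd) is 0.

0


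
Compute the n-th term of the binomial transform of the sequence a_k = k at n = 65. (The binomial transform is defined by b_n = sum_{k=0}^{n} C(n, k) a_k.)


With a_k = k, b_n = sum_{k=0}^{n} C(n, k) k. Using k * C(n, k) = n * C(n-1, k-1) gives b_n = n * sum_{k>=1} C(n-1, k-1) = n * 2^(n-1).
For n = 65: 65 * 2^64 = 65 * 18446744073709551616 = 1199038364791120855040.

1199038364791120855040


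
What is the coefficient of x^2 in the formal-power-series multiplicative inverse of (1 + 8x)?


The inverse is 1/(1 + 8x). Apply the geometric identity 1/(1 - y) = sum_{k>=0} y^k with y = -8x:
1/(1 + 8x) = sum_{k>=0} (-8)^k x^k.
So the coefficient of x^2 is (-8)^2 = 64.

64


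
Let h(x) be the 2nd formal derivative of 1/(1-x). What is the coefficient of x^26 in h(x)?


Differentiating 2 times: d^2/dx^2 [1/(1-x)] = 2!/(1-x)^3.
The expansion 1/(1-x)^3 = sum_{k>=0} C(k+2, 2) x^k, so the coefficient of x^n in 2!/(1-x)^3 is 2! * C(n+2, 2).
For n = 26: 2 * C(28, 2) = 2 * 378 = 756

756


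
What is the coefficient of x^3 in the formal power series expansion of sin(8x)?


The Maclaurin series is sin(t) = sum_{k>=0} (-1)^k t^(2k+1) / (2k+1)!, so substituting t = 8x, only odd powers of x are nonzero, with coefficient of x^(2k+1) equal to (-1)^k 8^(2k+1) / (2k+1)!.
Write 3 = 2*1 + 1, giving the coefficient (-1)^1 * 8^3 / 3! = -512/6 = -256/3.

-256/3


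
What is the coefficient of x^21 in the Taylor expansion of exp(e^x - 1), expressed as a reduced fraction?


exp(e^x - 1) = sum_{k>=0} Bell_k x^k / k!, where Bell_k is the k-th Bell number.
So the coefficient of x^21 is Bell_21 / 21!.
Computing: Bell_21 = 474869816156751 and 21! = 51090942171709440000, giving
474869816156751/51090942171709440000 = 158289938718917/17030314057236480000.

158289938718917/17030314057236480000


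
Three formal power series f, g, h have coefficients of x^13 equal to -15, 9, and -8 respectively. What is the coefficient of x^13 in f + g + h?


Series addition is componentwise:
-15 + 9 + -8
= -14

-14


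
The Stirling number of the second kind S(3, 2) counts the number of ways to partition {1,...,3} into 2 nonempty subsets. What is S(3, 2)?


Using the explicit formula S(n,k) = (1/k!) sum_{j=0}^{k} (-1)^(k-j) C(k,j) j^n:
S(3, 2) = 3
Equivalently, S(n,k) is n! times the coefficient of x^n in the EGF (e^x - 1)^k / k!.

3


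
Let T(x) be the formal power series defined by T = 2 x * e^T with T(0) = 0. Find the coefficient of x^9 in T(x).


Apply the Lagrange inversion formula: if T = 2 x * phi(T) with phi(t) = e^t, then
[x^n] T = 2^n * (1/n) [t^(n-1)] phi(t)^n = 2^n * (1/n) [t^(n-1)] e^(n t) = 2^n * (1/n) * n^(n-1) / (n-1)! = 2^n * n^(n-1) / n!.
When c = 1 this is the Cayley count of rooted labeled trees on n vertices, divided by n!.
For n = 9: 2^9 * 9^8 / 9! = 512 * 43046721/362880 = 2125764/35.

2125764/35


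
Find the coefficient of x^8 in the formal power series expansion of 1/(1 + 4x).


Write 1/(1 + c x) = 1/(1 - (-c) x) and apply the geometric-series identity
1/(1 - y) = sum_{k>=0} y^k to get 1/(1 + c x) = sum_{k>=0} (-c)^k x^k.
So the coefficient of x^k is (-c)^k = (-1)^k * c^k.
Here c = 4 and k = 8:
(-4)^8 = 1 * 65536 = 65536

65536


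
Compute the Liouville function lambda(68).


The Liouville function is lambda(k) = (-1)^Omega(k), where Omega(k) counts the prime factors of k with multiplicity.
Factoring: 68 = 2 * 2 * 17, so Omega(68) = 3.
lambda(68) = (-1)^3 = -1.

-1


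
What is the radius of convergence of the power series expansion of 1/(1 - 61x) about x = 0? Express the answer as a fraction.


Expanding 1/(1 - 61x) = sum_{k>=0} 61^k x^k, the series converges when |61x| < 1, i.e., |x| < 1/61.
So the radius of convergence is 1/61 = 1/61.

1/61


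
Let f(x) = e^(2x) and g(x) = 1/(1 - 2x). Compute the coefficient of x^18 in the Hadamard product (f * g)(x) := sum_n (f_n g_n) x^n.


Expanding: f_k = 2^k/k! (from e^(2x)) and g_k = 2^k (from 1/(1 - 2x)). So the Hadamard coefficient (f * g)_k = 2^k 2^k / k! = (4)^k / k!.
For k = 18: 4^18/18! = 68719476736/6402373705728000 = 1048576/97692469875.

1048576/97692469875


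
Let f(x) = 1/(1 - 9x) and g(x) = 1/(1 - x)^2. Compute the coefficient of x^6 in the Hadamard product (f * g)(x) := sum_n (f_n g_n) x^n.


f has coefficients f_k = 9^k. For g = 1/(1 - x)^2 the coefficient is g_k = C(k + 1, 1) = k + 1. The Hadamard coefficient is (f * g)_k = 9^k * (k + 1).
For k = 6: 9^6 * 7 = 531441 * 7 = 3720087.

3720087


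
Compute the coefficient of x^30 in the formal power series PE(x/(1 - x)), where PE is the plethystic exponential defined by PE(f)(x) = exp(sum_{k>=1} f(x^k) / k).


For f(x) = x/(1 - x) we have
sum_{k>=1} f(x^k) / k = sum_{k>=1} (1/k) * x^k / (1 - x^k) = sum_{k, m >= 1} x^(k m) / k,
which after exponentiating simplifies to
PE(x/(1 - x)) = prod_{k>=1} 1 / (1 - x^k).
This is the generating function for the partition function p(n), so the coefficient of x^30 is p(30).
Computing p(30) by dynamic programming over parts 1, 2, ..., 30: p(30) = 5604.

5604


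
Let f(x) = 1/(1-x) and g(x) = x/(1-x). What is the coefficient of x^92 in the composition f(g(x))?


First simplify the composition: f(g(x)) = 1/(1 - x/(1-x)) = (1-x)/((1-x) - x) = (1-x)/(1-2x).
Now extract the coefficient. Write (1-x)/(1-2x) = 1/(1-2x) - x/(1-2x).
The coefficient of x^n in 1/(1-2x) is 2^n, and in x/(1-2x) is 2^(n-1) (for n >= 1).
So the coefficient of x^92 is 2^92 - 2^91 = 4951760157141521099596496896 - 2475880078570760549798248448 = 2475880078570760549798248448.

2475880078570760549798248448


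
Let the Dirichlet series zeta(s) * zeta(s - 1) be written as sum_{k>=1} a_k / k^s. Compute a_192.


Convolution gives a_k = sum_{d | k} d * 1 = sum_{d | k} d = sigma(k), the sum of positive divisors of k.
For k = 192, the divisors are 1, 2, 3, 4, 6, 8, 12, 16, 24, 32, 48, 64, 96, 192, so
sigma(192) = 1 + 2 + 3 + 4 + 6 + 8 + 12 + 16 + 24 + 32 + 48 + 64 + 96 + 192 = 508.

508


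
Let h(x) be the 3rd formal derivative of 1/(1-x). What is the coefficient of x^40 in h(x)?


Differentiating 3 times: d^3/dx^3 [1/(1-x)] = 3!/(1-x)^4.
The expansion 1/(1-x)^4 = sum_{k>=0} C(k+3, 3) x^k, so the coefficient of x^n in 3!/(1-x)^4 is 3! * C(n+3, 3).
For n = 40: 6 * C(43, 3) = 6 * 12341 = 74046

74046


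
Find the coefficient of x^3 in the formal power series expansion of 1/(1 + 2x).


Write 1/(1 + c x) = 1/(1 - (-c) x) and apply the geometric-series identity
1/(1 - y) = sum_{k>=0} y^k to get 1/(1 + c x) = sum_{k>=0} (-c)^k x^k.
So the coefficient of x^k is (-c)^k = (-1)^k * c^k.
Here c = 2 and k = 3:
(-2)^3 = -1 * 8 = -8

-8


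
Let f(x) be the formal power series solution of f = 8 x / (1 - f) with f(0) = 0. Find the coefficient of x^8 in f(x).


Apply Lagrange inversion: f = 8 x * phi(f) with phi(t) = 1/(1 - t), so
[x^n] f = 8^n * (1/n) [t^(n-1)] phi(t)^n = 8^n * (1/n) [t^(n-1)] (1 - t)^(-n) = 8^n * (1/n) C(2n - 2, n - 1) = 8^n * C_{n-1}.
For n = 8: C_7 = C(14, 7) / 8 = 3432/8 = 429.
With the 8^8 = 16777216 factor, the coefficient is 16777216 * 429 = 7197425664.

7197425664


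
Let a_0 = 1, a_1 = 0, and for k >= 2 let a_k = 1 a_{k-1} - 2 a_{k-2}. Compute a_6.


Iterating the recurrence forward:
a_0 = 1
a_1 = 0
a_2 = 1*0 - 2*1 = -2
a_3 = 1*-2 - 2*0 = -2
a_4 = 1*-2 - 2*-2 = 2
a_5 = 1*2 - 2*-2 = 6
a_6 = 1*6 - 2*2 = 2
So a_6 = 2.

2


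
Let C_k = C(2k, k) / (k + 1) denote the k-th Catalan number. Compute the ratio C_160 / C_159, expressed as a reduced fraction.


Using C_k = (2k)! / (k! (k+1)!), the ratio C_{k+1}/C_k simplifies to
C_{k+1}/C_k = [(2k+2)! / ((k+1)! (k+2)!)] * [k! (k+1)! / (2k)!]
 = (2k+2)(2k+1) / ((k+1)(k+2)) = 2(2k+1) / (k+2).
For k = 159: 2(2*159 + 1) / (159 + 2) = 638/161 = 638/161.

638/161


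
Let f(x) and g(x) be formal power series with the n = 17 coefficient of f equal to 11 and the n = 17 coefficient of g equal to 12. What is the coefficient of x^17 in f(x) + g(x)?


Addition of formal power series is termwise.
The coefficient of x^17 in f + g = 11 + 12
= 23

23


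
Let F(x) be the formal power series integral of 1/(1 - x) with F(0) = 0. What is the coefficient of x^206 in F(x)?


1/(1 - x) = sum_{k>=0} x^k. Integrating termwise and using F(0) = 0 gives
F(x) = sum_{k>=0} x^(k+1) / (k+1) = sum_{m>=1} x^m / m = -ln(1 - x).
So the coefficient of x^206 is 1/206 = 1/206.

1/206


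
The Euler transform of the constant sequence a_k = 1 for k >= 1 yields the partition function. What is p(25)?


The Euler transform converts the sequence a_k = 1 into the number of integer partitions.
Using the recurrence or dynamic programming:
p(25) = 1958

1958


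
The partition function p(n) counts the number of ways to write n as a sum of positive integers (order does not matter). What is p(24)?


Using the generating function prod_{k>=1} 1/(1-x^k), we compute p(24).
By dynamic programming over parts 1 through 24:
p(24) = 1575

1575


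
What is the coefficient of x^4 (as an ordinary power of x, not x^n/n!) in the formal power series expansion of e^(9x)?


The exponential series is e^y = sum_{k>=0} y^k / k!. Substituting y = 9x gives
e^(9x) = sum_{k>=0} 9^k x^k / k!.
So the coefficient of x^n is a^n/n! with a = 9, n = 4:
9^4 / 4! = 6561/24 = 2187/8

2187/8


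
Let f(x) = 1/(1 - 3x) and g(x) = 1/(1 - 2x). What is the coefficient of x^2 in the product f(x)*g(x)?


The coefficient of x^n in f*g is the Cauchy product: sum_{k=0}^{n} a^k * b^(n-k).
With a=3, b=2, n=2:
sum_{k=0}^{2} 3^k * 2^(2-k)
= 19

19


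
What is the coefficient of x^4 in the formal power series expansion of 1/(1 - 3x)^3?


The general identity 1/(1 - c x)^r = sum_{k>=0} c^k C(k + r - 1, r - 1) x^k follows by substituting y = c x into 1/(1 - y)^r = sum_{k>=0} C(k + r - 1, r - 1) y^k.
For c = 3, r = 3, k = 4:
3^4 * C(6, 2) = 81 * 15 = 1215.

1215


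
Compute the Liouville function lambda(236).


The Liouville function is lambda(k) = (-1)^Omega(k), where Omega(k) counts the prime factors of k with multiplicity.
Factoring: 236 = 2 * 2 * 59, so Omega(236) = 3.
lambda(236) = (-1)^3 = -1.

-1


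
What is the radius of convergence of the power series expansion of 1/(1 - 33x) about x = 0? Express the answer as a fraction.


Expanding 1/(1 - 33x) = sum_{k>=0} 33^k x^k, the series converges when |33x| < 1, i.e., |x| < 1/33.
So the radius of convergence is 1/33 = 1/33.

1/33


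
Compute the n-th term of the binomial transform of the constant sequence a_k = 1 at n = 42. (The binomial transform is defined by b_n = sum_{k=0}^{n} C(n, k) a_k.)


With a_k = 1 for all k, b_n = sum_{k=0}^{n} C(n, k) = 2^n by the binomial theorem.
For n = 42: 2^42 = 4398046511104.

4398046511104


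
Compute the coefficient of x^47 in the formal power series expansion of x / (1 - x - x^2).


Let f(x) = sum_{k>=0} a_k x^k. Multiplying f(x) * (1 - x - x^2) = x and matching coefficients gives a_0 = 0, a_1 = 1, and a_k = a_{k-1} + a_{k-2} for k >= 2. These are the Fibonacci numbers F_k.
Iterating from F_0 = 0, F_1 = 1:
F_0=0, F_1=1, F_2=1, F_3=2, F_4=3, F_5=5, F_6=8, F_7=13, F_8=21, F_9=34, ...
F_47 = 2971215073.

2971215073


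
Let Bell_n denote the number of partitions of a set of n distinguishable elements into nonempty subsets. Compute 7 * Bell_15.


Bell_15 can be computed from the Bell triangle or from Dobinski's identity Bell_n = (1/e) * sum_{k>=0} k^n / k!.
Computing Bell_15 = 1382958545.
Then 7 * 1382958545 = 9680709815.

9680709815


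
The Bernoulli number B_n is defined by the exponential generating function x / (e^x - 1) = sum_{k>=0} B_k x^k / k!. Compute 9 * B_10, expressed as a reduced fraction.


Bernoulli numbers can also be computed recursively via B_0 = 1 and sum_{j=0}^{m} C(m+1, j) B_j = 0 for m >= 1. Odd-index Bernoulli numbers vanish for k >= 3.
Computing B_10 = 5/66, so 9 * B_10 = 9 * 5/66 = 15/22.

15/22


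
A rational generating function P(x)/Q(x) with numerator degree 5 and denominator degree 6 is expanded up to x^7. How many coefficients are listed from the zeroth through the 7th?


Expanding up to x^7 gives the coefficients for x^0, x^1, ..., x^7.
That is 7 + 1 = 8 coefficients in total.

8


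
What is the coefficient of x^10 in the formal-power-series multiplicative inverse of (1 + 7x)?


The inverse is 1/(1 + 7x). Apply the geometric identity 1/(1 - y) = sum_{k>=0} y^k with y = -7x:
1/(1 + 7x) = sum_{k>=0} (-7)^k x^k.
So the coefficient of x^10 is (-7)^10 = 282475249.

282475249


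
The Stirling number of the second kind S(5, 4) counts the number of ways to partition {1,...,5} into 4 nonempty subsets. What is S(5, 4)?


Using the explicit formula S(n,k) = (1/k!) sum_{j=0}^{k} (-1)^(k-j) C(k,j) j^n:
S(5, 4) = 10
Equivalently, S(n,k) is n! times the coefficient of x^n in the EGF (e^x - 1)^k / k!.

10


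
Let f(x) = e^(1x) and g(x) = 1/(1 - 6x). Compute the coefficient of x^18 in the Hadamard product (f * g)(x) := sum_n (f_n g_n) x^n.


Expanding: f_k = 1^k/k! (from e^(1x)) and g_k = 6^k (from 1/(1 - 6x)). So the Hadamard coefficient (f * g)_k = 1^k 6^k / k! = (6)^k / k!.
For k = 18: 6^18/18! = 101559956668416/6402373705728000 = 236196/14889875.

236196/14889875


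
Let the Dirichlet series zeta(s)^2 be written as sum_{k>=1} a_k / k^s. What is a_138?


The Dirichlet convolution of the constant function 1 with itself gives (1 * 1)(k) = sum_{d | k} 1 = d(k), the number of positive divisors of k.
Since zeta(s) = sum_{k>=1} 1/k^s, we have zeta(s)^2 = sum_{k>=1} d(k)/k^s, so a_k = d(k).
For k = 138: the divisors are 1, 2, 3, 6, 23, 46, 69, 138.
Count = 8.

8


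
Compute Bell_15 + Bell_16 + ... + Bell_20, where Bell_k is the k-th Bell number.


Recall Bell_k counts set partitions of a k-set (with Bell_0 = 1 by convention).
Bell_15 through Bell_20: 1382958545, 10480142147, 82864869804, 682076806159, 5832742205057, 51724158235372
Sum = 1382958545 + 10480142147 + 82864869804 + 682076806159 + 5832742205057 + 51724158235372 = 58333705217084.

58333705217084


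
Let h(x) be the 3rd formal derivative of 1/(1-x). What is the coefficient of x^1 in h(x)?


Differentiating 3 times: d^3/dx^3 [1/(1-x)] = 3!/(1-x)^4.
The expansion 1/(1-x)^4 = sum_{k>=0} C(k+3, 3) x^k, so the coefficient of x^n in 3!/(1-x)^4 is 3! * C(n+3, 3).
For n = 1: 6 * C(4, 3) = 6 * 4 = 24

24


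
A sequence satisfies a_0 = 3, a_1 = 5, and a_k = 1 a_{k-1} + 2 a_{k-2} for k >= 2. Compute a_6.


The characteristic equation is t^2 - 1 t - 2 = 0, with roots r_1 = 2 and r_2 = -1 (so c_1 = r_1 + r_2, c_2 = -r_1 r_2 as required).
One can use the closed form a_n = A r_1^n + B r_2^n, but direct iteration is more reliable:
a_0 = 3, a_1 = 5, a_2 = 11, a_3 = 21, a_4 = 43, a_5 = 85, a_6 = 171.
So a_6 = 171.

171


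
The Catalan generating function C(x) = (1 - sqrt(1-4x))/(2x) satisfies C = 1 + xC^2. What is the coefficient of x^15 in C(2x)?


Substituting x -> 2x scales the n-th coefficient by 2^n, so [x^15] C(2x) = 2^15 * C_15.
C_15 = C(2*15, 15)/(16) = 155117520/16 = 9694845.
So 2^15 * 9694845 = 32768 * 9694845 = 317680680960.

317680680960


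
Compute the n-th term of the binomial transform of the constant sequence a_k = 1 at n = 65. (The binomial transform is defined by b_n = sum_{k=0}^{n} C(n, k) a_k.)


With a_k = 1 for all k, b_n = sum_{k=0}^{n} C(n, k) = 2^n by the binomial theorem.
For n = 65: 2^65 = 36893488147419103232.

36893488147419103232


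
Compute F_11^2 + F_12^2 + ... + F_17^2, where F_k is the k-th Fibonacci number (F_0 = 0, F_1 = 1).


There is a standard identity sum_{k=0}^{N} F_k^2 = F_N * F_{N+1} (proved inductively from the telescoping relation F_k^2 = F_k F_{k+1} - F_{k-1} F_k). Then
sum_{k=11}^{17} F_k^2 = F_17 F_18 - F_10 F_11.
Computing: F_17 = 1597, F_18 = 2584, F_10 = 55, F_11 = 89.
Sum = 1597 * 2584 - 55 * 89 = 4121753.

4121753


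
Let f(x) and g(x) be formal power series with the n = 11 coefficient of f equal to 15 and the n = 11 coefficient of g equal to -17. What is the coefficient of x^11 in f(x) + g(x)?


Addition of formal power series is termwise.
The coefficient of x^11 in f + g = 15 + -17
= -2

-2


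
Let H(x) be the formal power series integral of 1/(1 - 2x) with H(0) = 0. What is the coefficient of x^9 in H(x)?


1/(1 - 2x) = sum_{k>=0} 2^k x^k. Integrating termwise with H(0) = 0:
H(x) = sum_{k>=0} 2^k x^(k+1) / (k+1) = sum_{m>=1} 2^(m-1) x^m / m.
For m = 9: 2^8/9 = 256/9 = 256/9.

256/9


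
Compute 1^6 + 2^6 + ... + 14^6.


This power sum has a closed form given by Faulhaber's formula
sum_{k=1}^{m} k^p = (1 / (p + 1)) * sum_{j=0}^{p} C(p + 1, j) B_j m^(p + 1 - j),
but for small m direct computation is fastest:
1 + 64 + 729 + 4096 + 15625 + 46656 + 117649 + 262144 + 531441 + 1000000 + 1771561 + 2985984 + 4826809 + 7529536 = 19092295.

19092295


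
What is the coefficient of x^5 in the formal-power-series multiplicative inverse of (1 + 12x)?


The inverse is 1/(1 + 12x). Apply the geometric identity 1/(1 - y) = sum_{k>=0} y^k with y = -12x:
1/(1 + 12x) = sum_{k>=0} (-12)^k x^k.
So the coefficient of x^5 is (-12)^5 = -248832.

-248832


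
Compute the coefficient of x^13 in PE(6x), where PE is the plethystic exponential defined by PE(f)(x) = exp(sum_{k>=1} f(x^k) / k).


With f(x) = 6x, the exponent is sum_{k>=1} 6 x^k / k = 6 * (-ln(1 - x)). Exponentiating:
PE(6x) = exp(-6 ln(1 - x)) = 1/(1 - x)^6.
By the negative binomial expansion, [x^n] 1/(1 - x)^6 = C(n + 5, 5).
For n = 13: C(18, 5) = 8568.

8568


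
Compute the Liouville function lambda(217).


The Liouville function is lambda(k) = (-1)^Omega(k), where Omega(k) counts the prime factors of k with multiplicity.
Factoring: 217 = 7 * 31, so Omega(217) = 2.
lambda(217) = (-1)^2 = 1.

1


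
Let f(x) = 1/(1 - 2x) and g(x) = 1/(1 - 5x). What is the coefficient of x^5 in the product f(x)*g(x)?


The coefficient of x^n in f*g is the Cauchy product: sum_{k=0}^{n} a^k * b^(n-k).
With a=2, b=5, n=5:
sum_{k=0}^{5} 2^k * 5^(5-k)
= 5187

5187


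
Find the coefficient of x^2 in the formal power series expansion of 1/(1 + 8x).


Write 1/(1 + c x) = 1/(1 - (-c) x) and apply the geometric-series identity
1/(1 - y) = sum_{k>=0} y^k to get 1/(1 + c x) = sum_{k>=0} (-c)^k x^k.
So the coefficient of x^k is (-c)^k = (-1)^k * c^k.
Here c = 8 and k = 2:
(-8)^2 = 1 * 64 = 64

64


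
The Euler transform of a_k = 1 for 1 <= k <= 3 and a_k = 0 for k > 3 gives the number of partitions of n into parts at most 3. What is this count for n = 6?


Partitions of 6 into parts at most 3:
Using generating function (1-x)^(-1)(1-x^2)^(-1)(1-x^3)^(-1),
the coefficient of x^6 = 7

7


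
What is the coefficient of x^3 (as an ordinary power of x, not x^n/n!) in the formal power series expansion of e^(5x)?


The exponential series is e^y = sum_{k>=0} y^k / k!. Substituting y = 5x gives
e^(5x) = sum_{k>=0} 5^k x^k / k!.
So the coefficient of x^n is a^n/n! with a = 5, n = 3:
5^3 / 3! = 125/6 = 125/6

125/6


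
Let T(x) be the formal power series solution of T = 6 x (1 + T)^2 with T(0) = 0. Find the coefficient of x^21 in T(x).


Apply the Lagrange inversion formula: if T = 6 x * phi(T) with phi(t) = (1 + t)^2, then [x^n] T = 6^n * (1/n) [t^(n-1)] phi(t)^n = 6^n * (1/n) [t^(n-1)] (1 + t)^(2n) = 6^n * (1/n) C(2n, n-1).
Using the identity C(2n, n-1) = C(2n, n) * n / (n+1), the unscaled factor equals C(2n, n) / (n+1) = C_n, the n-th Catalan number.
For n = 21: C_21 = C(42, 21) / 22 = 538257874440/22 = 24466267020.
With the 6^21 = 21936950640377856 factor, the coefficient is 21936950640377856 * 24466267020 = 536715291972044618591109120.

536715291972044618591109120


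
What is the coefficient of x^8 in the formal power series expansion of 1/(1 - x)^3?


The expansion 1/(1 - x)^r = sum_{k>=0} C(k + r - 1, r - 1) x^k follows from the multiset / negative-binomial theorem (or from repeated differentiation of the geometric series).
For r = 3 and k = 8:
C(10, 2) = 3628800 / (2 * 40320) = 45.

45


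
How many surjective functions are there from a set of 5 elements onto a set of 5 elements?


By inclusion-exclusion on which target elements are missed, the number of surjections from an n-set onto a k-set is
surj(n, k) = sum_{j=0}^{k} (-1)^j C(k, j) (k - j)^n.
Equivalently surj(n, k) = k! * S(n, k), where S(n, k) is the Stirling number of the second kind.
For n = 5, k = 5:
S(5, 5) = 1, so
surj = 5! * 1 = 120 * 1 = 120.

120


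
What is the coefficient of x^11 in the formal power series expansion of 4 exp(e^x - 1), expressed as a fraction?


exp(e^x - 1) is the exponential generating function for the Bell numbers Bell_k: exp(e^x - 1) = sum_{k>=0} Bell_k x^k / k!.
So the coefficient of x^11 in 4 exp(e^x - 1) is 4 Bell_11 / 11!.
Computing: Bell_11 = 678570 and 11! = 39916800, giving
4 * 678570/39916800 = 22619/332640.

22619/332640


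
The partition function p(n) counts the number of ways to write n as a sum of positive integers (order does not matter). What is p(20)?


Using the generating function prod_{k>=1} 1/(1-x^k), we compute p(20).
By dynamic programming over parts 1 through 20:
p(20) = 627

627


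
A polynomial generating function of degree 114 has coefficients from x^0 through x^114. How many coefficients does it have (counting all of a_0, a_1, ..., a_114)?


A polynomial of degree 114 takes the form a_0 + a_1 x + ... + a_114 x^114.
The number of coefficients is 114 + 1 = 115.

115


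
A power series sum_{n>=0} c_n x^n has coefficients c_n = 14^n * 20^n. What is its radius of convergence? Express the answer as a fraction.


By the root test (Cauchy-Hadamard), the radius is R = 1 / limsup_n |c_n|^(1/n).
Here |c_n|^(1/n) = (14^n * 20^n)^(1/n) = 14 * 20 = 280 for all n.
So R = 1/280 = 1/280.

1/280


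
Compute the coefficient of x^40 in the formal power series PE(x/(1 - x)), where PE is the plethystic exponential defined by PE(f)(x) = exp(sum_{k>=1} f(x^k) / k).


For f(x) = x/(1 - x) we have
sum_{k>=1} f(x^k) / k = sum_{k>=1} (1/k) * x^k / (1 - x^k) = sum_{k, m >= 1} x^(k m) / k,
which after exponentiating simplifies to
PE(x/(1 - x)) = prod_{k>=1} 1 / (1 - x^k).
This is the generating function for the partition function p(n), so the coefficient of x^40 is p(40).
Computing p(40) by dynamic programming over parts 1, 2, ..., 40: p(40) = 37338.

37338


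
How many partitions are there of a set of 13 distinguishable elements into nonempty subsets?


Bell_13 can be computed from the Bell triangle or from Dobinski's identity Bell_n = (1/e) * sum_{k>=0} k^n / k!.
Computing Bell_13 = 27644437.

27644437


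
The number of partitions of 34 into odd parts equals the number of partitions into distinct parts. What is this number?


Computing partitions of 34 into odd parts (1, 3, 5, ...):
Using the generating function prod_{k>=0} 1/(1-x^(2k+1)),
the count is 512

512


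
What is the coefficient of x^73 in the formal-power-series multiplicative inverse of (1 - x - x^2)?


Let the inverse be f(x) = sum_{k>=0} a_k x^k. From f(x) * (1 - x - x^2) = 1 and matching coefficients:
 x^0: a_0 = 1.
 x^1: a_1 - a_0 = 0, so a_1 = 1.
 x^k (k >= 2): a_k - a_{k-1} - a_{k-2} = 0, i.e. a_k = a_{k-1} + a_{k-2}.
This is the Fibonacci-type recurrence shifted so that a_0 = a_1 = 1.
Iterating: a_0=1, a_1=1, a_2=2, a_3=3, a_4=5, a_5=8, a_6=13, a_7=21, a_8=34, a_9=55, ...
a_73 = 1304969544928657.

1304969544928657


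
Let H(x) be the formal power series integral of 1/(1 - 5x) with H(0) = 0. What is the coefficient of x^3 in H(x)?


1/(1 - 5x) = sum_{k>=0} 5^k x^k. Integrating termwise with H(0) = 0:
H(x) = sum_{k>=0} 5^k x^(k+1) / (k+1) = sum_{m>=1} 5^(m-1) x^m / m.
For m = 3: 5^2/3 = 25/3 = 25/3.

25/3


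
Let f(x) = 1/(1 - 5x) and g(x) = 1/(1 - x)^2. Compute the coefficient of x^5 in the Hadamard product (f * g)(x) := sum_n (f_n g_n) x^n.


f has coefficients f_k = 5^k. For g = 1/(1 - x)^2 the coefficient is g_k = C(k + 1, 1) = k + 1. The Hadamard coefficient is (f * g)_k = 5^k * (k + 1).
For k = 5: 5^5 * 6 = 3125 * 6 = 18750.

18750


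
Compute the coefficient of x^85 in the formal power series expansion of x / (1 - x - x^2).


Let f(x) = sum_{k>=0} a_k x^k. Multiplying f(x) * (1 - x - x^2) = x and matching coefficients gives a_0 = 0, a_1 = 1, and a_k = a_{k-1} + a_{k-2} for k >= 2. These are the Fibonacci numbers F_k.
Iterating from F_0 = 0, F_1 = 1:
F_0=0, F_1=1, F_2=1, F_3=2, F_4=3, F_5=5, F_6=8, F_7=13, F_8=21, F_9=34, ...
F_85 = 259695496911122585.

259695496911122585


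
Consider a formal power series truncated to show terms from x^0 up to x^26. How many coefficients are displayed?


From x^0 to x^26 inclusive, the count is 26 - 0 + 1 = 27.

27


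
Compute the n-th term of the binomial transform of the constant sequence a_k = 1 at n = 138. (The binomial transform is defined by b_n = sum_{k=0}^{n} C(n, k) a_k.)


With a_k = 1 for all k, b_n = sum_{k=0}^{n} C(n, k) = 2^n by the binomial theorem.
For n = 138: 2^138 = 348449143727040986586495598010130648530944.

348449143727040986586495598010130648530944


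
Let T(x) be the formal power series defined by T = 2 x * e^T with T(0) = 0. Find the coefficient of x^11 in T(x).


Apply the Lagrange inversion formula: if T = 2 x * phi(T) with phi(t) = e^t, then
[x^n] T = 2^n * (1/n) [t^(n-1)] phi(t)^n = 2^n * (1/n) [t^(n-1)] e^(n t) = 2^n * (1/n) * n^(n-1) / (n-1)! = 2^n * n^(n-1) / n!.
When c = 1 this is the Cayley count of rooted labeled trees on n vertices, divided by n!.
For n = 11: 2^11 * 11^10 / 11! = 2048 * 25937424601/39916800 = 18863581528/14175.

18863581528/14175


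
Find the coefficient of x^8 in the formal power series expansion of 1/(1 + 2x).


Write 1/(1 + c x) = 1/(1 - (-c) x) and apply the geometric-series identity
1/(1 - y) = sum_{k>=0} y^k to get 1/(1 + c x) = sum_{k>=0} (-c)^k x^k.
So the coefficient of x^k is (-c)^k = (-1)^k * c^k.
Here c = 2 and k = 8:
(-2)^8 = 1 * 256 = 256

256


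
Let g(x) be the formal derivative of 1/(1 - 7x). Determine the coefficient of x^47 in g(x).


Differentiate termwise: d/dx sum_{k>=0} 7^k x^k = sum_{k>=1} k 7^k x^(k-1) = sum_{j>=0} (j+1) 7^(j+1) x^j.
Equivalently, d/dx [1/(1 - 7x)] = 7/(1 - 7x)^2.
For j = 47: 48 * 7^48 = 48 * 36703368217294125441230211032033660188801 = 1761761674430118021179050129537615689062448.

1761761674430118021179050129537615689062448


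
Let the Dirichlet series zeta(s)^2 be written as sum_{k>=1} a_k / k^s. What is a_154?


The Dirichlet convolution of the constant function 1 with itself gives (1 * 1)(k) = sum_{d | k} 1 = d(k), the number of positive divisors of k.
Since zeta(s) = sum_{k>=1} 1/k^s, we have zeta(s)^2 = sum_{k>=1} d(k)/k^s, so a_k = d(k).
For k = 154: the divisors are 1, 2, 7, 11, 14, 22, 77, 154.
Count = 8.

8


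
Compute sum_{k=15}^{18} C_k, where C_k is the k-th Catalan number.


C_15 through C_18: 9694845, 35357670, 129644790, 477638700
Sum = 9694845 + 35357670 + 129644790 + 477638700
= 652336005

652336005
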